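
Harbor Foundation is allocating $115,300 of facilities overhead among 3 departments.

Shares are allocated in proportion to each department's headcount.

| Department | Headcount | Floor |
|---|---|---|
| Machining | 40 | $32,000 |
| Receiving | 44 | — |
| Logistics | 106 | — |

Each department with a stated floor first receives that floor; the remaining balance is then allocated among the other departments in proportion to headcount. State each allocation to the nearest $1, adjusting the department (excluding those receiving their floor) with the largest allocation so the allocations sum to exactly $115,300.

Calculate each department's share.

Fund the minimums — Machining $32,000. Residual $83,300.
Residual split over remaining headcount 150: Receiving 24,434.67 → $24,435; Logistics 58,865.33 → $58,865.

Machining: $32,000 · Receiving: $24,435 · Logistics: $58,865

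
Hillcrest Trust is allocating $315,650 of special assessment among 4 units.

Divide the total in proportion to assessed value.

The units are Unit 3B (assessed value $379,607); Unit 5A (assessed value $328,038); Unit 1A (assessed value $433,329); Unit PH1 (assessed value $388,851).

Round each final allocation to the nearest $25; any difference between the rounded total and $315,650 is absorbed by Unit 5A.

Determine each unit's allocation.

Unit 3B: $78,325; Unit 5A: $67,700; Unit 1A: $89,400; Unit PH1: $80,225

Assessed value total: 1,529,825.
Pro-rata amounts: Unit 3B 379,607/1,529,825 × $315,650 = 78,324.61; Unit 5A 328,038/1,529,825 × $315,650 = 67,684.34; Unit 1A 433,329/1,529,825 × $315,650 = 89,409.11; Unit PH1 388,851/1,529,825 × $315,650 = 80,231.93.
After rounding ($25): Unit 3B $78,325; Unit 5A $67,675; Unit 1A $89,400; Unit PH1 $80,225. Sum = $315,625.
Difference $315,650 − $315,625 = +$25 applied to Unit 5A: Unit 5A becomes $67,700.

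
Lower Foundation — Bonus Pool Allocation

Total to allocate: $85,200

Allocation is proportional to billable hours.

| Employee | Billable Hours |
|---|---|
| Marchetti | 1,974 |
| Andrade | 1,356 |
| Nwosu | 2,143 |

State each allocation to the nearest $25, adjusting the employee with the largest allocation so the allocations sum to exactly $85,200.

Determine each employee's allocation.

Marchetti: $30,725; Andrade: $21,100; Nwosu: $33,375

Total billable hours = 5,473.
Pro-rata amounts: Marchetti 1,974/5,473 × $85,200 = 30,729.91; Andrade 1,356/5,473 × $85,200 = 21,109.30; Nwosu 2,143/5,473 × $85,200 = 33,360.79.
At nearest $25: Marchetti $30,725; Andrade $21,100; Nwosu $33,350. Sum = $85,175.
Difference $85,200 − $85,175 = +$25 applied to largest allocation (Nwosu): Nwosu becomes $33,375.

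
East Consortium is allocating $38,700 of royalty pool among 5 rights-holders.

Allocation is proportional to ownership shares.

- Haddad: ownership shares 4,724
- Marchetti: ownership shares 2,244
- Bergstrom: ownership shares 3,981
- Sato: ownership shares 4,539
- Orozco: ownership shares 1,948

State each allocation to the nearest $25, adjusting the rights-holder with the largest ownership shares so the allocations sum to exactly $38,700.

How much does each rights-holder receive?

Haddad: $10,500; Marchetti: $4,975; Bergstrom: $8,825; Sato: $10,075; Orozco: $4,325

Ownership shares total: 17,436.
Pro-rata amounts: Haddad 4,724/17,436 × $38,700 = 10,485.13; Marchetti 2,244/17,436 × $38,700 = 4,980.66; Bergstrom 3,981/17,436 × $38,700 = 8,836.01; Sato 4,539/17,436 × $38,700 = 10,074.52; Orozco 1,948/17,436 × $38,700 = 4,323.68.
After rounding ($25): Haddad $10,475; Marchetti $4,975; Bergstrom $8,825; Sato $10,075; Orozco $4,325. Sum = $38,675.
Difference $38,700 − $38,675 = +$25 applied to largest ownership shares (Haddad): Haddad becomes $10,500.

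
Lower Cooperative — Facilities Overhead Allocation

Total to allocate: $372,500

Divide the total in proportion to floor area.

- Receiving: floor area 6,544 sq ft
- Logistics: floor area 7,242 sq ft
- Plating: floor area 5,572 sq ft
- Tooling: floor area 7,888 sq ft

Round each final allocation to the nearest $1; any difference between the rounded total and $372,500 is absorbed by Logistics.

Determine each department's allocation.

Combined floor area = 27,246.
Raw shares: Receiving 6,544/27,246 × $372,500 = 89,467.81; Logistics 7,242/27,246 × $372,500 = 99,010.68; Plating 5,572/27,246 × $372,500 = 76,178.89; Tooling 7,888/27,246 × $372,500 = 107,842.62.
After rounding ($1): Receiving $89,468; Logistics $99,011; Plating $76,179; Tooling $107,843. Sum = $372,501.
Difference $372,500 − $372,501 = −$1 applied to Logistics: Logistics becomes $99,010.

Receiving: $89,468; Logistics: $99,010; Plating: $76,179; Tooling: $107,843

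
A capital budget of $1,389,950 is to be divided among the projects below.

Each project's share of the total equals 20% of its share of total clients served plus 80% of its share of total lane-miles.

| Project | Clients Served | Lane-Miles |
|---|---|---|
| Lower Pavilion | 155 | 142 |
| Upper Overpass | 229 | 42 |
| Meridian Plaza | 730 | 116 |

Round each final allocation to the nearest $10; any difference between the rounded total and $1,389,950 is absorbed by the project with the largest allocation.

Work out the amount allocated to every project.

Lower Pavilion: $565,010 · Upper Overpass: $212,820 · Meridian Plaza: $612,120

Totals — clients served 1,114, lane-miles 300.
Blended shares (20% clients served + 80% lane-miles): Lower Pavilion 0.4065; Upper Overpass 0.1531; Meridian Plaza 0.4404.
Pro-rata amounts: Lower Pavilion 565,006.77; Upper Overpass 212,819.56; Meridian Plaza 612,123.67.
At nearest $10: Lower Pavilion $565,010; Upper Overpass $212,820; Meridian Plaza $612,120. Sum = $1,389,950.
Rounded total matches; no reconciliation needed.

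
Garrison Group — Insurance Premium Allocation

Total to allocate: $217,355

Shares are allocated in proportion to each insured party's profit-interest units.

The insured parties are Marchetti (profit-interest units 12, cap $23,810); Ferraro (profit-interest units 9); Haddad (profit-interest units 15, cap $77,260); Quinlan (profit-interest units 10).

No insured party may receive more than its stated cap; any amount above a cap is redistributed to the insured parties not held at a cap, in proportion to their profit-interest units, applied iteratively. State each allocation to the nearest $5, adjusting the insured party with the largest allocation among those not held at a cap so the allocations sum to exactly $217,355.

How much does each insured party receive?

Sum of profit-interest units: 46.
Proportional shares (ignoring caps): Marchetti 56,701.30; Ferraro 42,525.98; Haddad 70,876.63; Quinlan 47,251.09.
Held at cap: Marchetti ($23,810); balance $193,545 reallocated over remaining profit-interest units 34.
Held at cap: Haddad ($77,260); balance $116,285 reallocated over remaining profit-interest units 19.
Redistributed shares: Ferraro 55,082.37 → $55,080; Quinlan 61,202.63 → $61,205.

Marchetti: $23,810 | Ferraro: $55,080 | Haddad: $77,260 | Quinlan: $61,205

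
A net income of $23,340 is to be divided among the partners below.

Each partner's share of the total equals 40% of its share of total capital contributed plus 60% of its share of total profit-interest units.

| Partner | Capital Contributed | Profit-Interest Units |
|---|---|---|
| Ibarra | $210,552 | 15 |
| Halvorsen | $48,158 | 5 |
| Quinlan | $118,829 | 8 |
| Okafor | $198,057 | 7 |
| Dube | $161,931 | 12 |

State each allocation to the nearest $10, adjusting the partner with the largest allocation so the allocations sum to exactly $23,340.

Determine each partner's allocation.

Capital contributed total 737,527; profit-interest units total 47.
Composite weights (40% capital contributed + 60% profit-interest units): Ibarra 0.3057; Halvorsen 0.0899; Quinlan 0.1666; Okafor 0.1968; Dube 0.2410.
Unrounded shares: Ibarra 7,134.64; Halvorsen 2,099.40; Quinlan 3,887.86; Okafor 4,592.81; Dube 5,625.30.
After rounding ($10): Ibarra $7,130; Halvorsen $2,100; Quinlan $3,890; Okafor $4,590; Dube $5,630. Sum = $23,340.
Sum already equals the total — no adjustment.

Ibarra: $7,130 · Halvorsen: $2,100 · Quinlan: $3,890 · Okafor: $4,590 · Dube: $5,630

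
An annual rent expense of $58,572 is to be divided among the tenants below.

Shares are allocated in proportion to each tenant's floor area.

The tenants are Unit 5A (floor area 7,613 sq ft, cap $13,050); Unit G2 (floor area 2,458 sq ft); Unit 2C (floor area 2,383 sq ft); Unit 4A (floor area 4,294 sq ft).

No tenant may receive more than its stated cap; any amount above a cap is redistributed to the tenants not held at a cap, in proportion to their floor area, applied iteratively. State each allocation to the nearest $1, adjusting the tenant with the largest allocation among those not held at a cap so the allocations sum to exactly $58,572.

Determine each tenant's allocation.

Sum of floor area: 16,748.
Unconstrained shares: Unit 5A 26,624.59; Unit G2 8,596.25; Unit 2C 8,333.95; Unit 4A 15,017.21.
Cap binds for Unit 5A ($13,050); remaining pool $45,522 reallocated over remaining floor area 9,135.
Redistributed shares: Unit G2 12,248.83 → $12,249; Unit 2C 11,875.09 → $11,875; Unit 4A 21,398.08 → $21,398.

Unit 5A: $13,050 · Unit G2: $12,249 · Unit 2C: $11,875 · Unit 4A: $21,398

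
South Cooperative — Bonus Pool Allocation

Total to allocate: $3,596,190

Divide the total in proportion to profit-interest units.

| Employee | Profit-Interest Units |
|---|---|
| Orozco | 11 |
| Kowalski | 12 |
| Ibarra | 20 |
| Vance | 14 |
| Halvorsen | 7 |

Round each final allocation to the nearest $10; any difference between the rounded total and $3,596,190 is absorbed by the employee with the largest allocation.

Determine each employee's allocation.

Sum of profit-interest units: 64.
Raw shares: Orozco 11/64 × $3,596,190 = 618,095.16; Kowalski 12/64 × $3,596,190 = 674,285.62; Ibarra 20/64 × $3,596,190 = 1,123,809.38; Vance 14/64 × $3,596,190 = 786,666.56; Halvorsen 7/64 × $3,596,190 = 393,333.28.
At nearest $10: Orozco $618,100; Kowalski $674,290; Ibarra $1,123,810; Vance $786,670; Halvorsen $393,330. Sum = $3,596,200.
Difference $3,596,190 − $3,596,200 = −$10 applied to largest allocation (Ibarra): Ibarra becomes $1,123,800.

Orozco: $618,100 · Kowalski: $674,290 · Ibarra: $1,123,800 · Vance: $786,670 · Halvorsen: $393,330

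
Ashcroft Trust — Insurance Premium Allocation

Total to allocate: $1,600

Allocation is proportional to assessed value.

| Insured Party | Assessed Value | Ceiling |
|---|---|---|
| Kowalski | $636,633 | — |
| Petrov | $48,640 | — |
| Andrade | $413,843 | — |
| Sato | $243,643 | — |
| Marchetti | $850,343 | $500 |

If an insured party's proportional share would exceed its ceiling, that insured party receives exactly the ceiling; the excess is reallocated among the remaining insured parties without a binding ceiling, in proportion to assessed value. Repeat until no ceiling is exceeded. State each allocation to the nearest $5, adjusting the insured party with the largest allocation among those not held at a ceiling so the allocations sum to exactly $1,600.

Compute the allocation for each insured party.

Kowalski: $520 | Petrov: $40 | Andrade: $340 | Sato: $200 | Marchetti: $500

Total assessed value = 2,193,102.
Unconstrained shares: Kowalski 464.46; Petrov 35.49; Andrade 301.92; Sato 177.75; Marchetti 620.38.
Capped: Marchetti ($500); remaining pool $1,100 reallocated over remaining assessed value 1,342,759.
Redistributed shares: Kowalski 521.54 → $520; Petrov 39.85 → $40; Andrade 339.02 → $340; Sato 199.59 → $200.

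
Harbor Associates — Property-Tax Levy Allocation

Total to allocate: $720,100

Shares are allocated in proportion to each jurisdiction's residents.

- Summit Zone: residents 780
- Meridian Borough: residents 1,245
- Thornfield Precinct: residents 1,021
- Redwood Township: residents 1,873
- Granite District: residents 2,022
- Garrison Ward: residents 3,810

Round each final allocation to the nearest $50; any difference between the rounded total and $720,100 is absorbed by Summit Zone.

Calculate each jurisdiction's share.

Summit Zone: $52,200 · Meridian Borough: $83,400 · Thornfield Precinct: $68,400 · Redwood Township: $125,450 · Granite District: $135,450 · Garrison Ward: $255,200

Sum of residents: 10,751.
Unrounded shares: Summit Zone 780/10,751 × $720,100 = 52,244.26; Meridian Borough 1,245/10,751 × $720,100 = 83,389.87; Thornfield Precinct 1,021/10,751 × $720,100 = 68,386.39; Redwood Township 1,873/10,751 × $720,100 = 125,453.20; Granite District 2,022/10,751 × $720,100 = 135,433.19; Garrison Ward 3,810/10,751 × $720,100 = 255,193.10.
At nearest $50: Summit Zone $52,250; Meridian Borough $83,400; Thornfield Precinct $68,400; Redwood Township $125,450; Granite District $135,450; Garrison Ward $255,200. Sum = $720,150.
Difference $720,100 − $720,150 = −$50 applied to Summit Zone: Summit Zone becomes $52,200.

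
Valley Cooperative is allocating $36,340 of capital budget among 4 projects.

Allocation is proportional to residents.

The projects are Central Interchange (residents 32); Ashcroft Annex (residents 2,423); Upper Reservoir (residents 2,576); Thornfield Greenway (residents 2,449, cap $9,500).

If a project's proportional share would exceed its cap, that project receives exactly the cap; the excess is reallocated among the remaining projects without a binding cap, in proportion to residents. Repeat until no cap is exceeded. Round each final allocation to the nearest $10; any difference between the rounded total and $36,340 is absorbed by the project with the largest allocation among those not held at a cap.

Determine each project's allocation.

Central Interchange: $170; Ashcroft Annex: $12,930; Upper Reservoir: $13,740; Thornfield Greenway: $9,500

Total residents = 7,480.
Pro-rata shares before constraints: Central Interchange 155.47; Ashcroft Annex 11,771.63; Upper Reservoir 12,514.95; Thornfield Greenway 11,897.95.
Held at cap: Thornfield Greenway ($9,500); remaining pool $26,840 reallocated over remaining residents 5,031.
Redistributed shares: Central Interchange 170.72 → $170; Ashcroft Annex 12,926.52 → $12,930; Upper Reservoir 13,742.76 → $13,740.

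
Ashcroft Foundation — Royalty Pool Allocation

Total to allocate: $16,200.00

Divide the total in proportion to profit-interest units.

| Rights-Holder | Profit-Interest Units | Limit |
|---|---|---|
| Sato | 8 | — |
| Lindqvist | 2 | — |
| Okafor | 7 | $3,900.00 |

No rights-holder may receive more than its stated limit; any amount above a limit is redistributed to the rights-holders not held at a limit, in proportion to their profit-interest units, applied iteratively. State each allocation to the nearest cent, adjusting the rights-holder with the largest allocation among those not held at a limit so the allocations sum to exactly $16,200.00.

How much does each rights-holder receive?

Sato: $9,840.00 · Lindqvist: $2,460.00 · Okafor: $3,900.00

Total profit-interest units = 17.
Unconstrained shares: Sato 7,623.5294; Lindqvist 1,905.8824; Okafor 6,670.5882.
Capped: Okafor ($3,900.00); residual $12,300.00 reallocated over remaining profit-interest units 10.
Redistributed shares: Sato 9,840.0000 → $9,840.00; Lindqvist 2,460.0000 → $2,460.00.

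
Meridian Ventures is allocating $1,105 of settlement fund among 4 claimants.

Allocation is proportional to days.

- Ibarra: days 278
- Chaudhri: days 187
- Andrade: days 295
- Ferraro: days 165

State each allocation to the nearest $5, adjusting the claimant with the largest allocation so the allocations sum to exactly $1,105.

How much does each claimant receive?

Ibarra: $330 · Chaudhri: $225 · Andrade: $355 · Ferraro: $195

Total days = 925.
Unrounded shares: Ibarra 278/925 × $1,105 = 332.10; Chaudhri 187/925 × $1,105 = 223.39; Andrade 295/925 × $1,105 = 352.41; Ferraro 165/925 × $1,105 = 197.11.
After rounding ($5): Ibarra $330; Chaudhri $225; Andrade $350; Ferraro $195. Sum = $1,100.
Difference $1,105 − $1,100 = +$5 applied to largest allocation (Andrade): Andrade becomes $355.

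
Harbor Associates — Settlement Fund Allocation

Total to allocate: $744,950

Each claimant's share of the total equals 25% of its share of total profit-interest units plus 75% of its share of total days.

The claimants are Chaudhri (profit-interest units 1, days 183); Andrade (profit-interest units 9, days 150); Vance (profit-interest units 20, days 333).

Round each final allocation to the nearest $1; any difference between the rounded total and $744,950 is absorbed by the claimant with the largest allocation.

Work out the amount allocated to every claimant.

Chaudhri: $159,728; Andrade: $181,707; Vance: $403,515

Totals — profit-interest units 30, days 666.
Combined weights (25% profit-interest units + 75% days): Chaudhri 0.2144; Andrade 0.2439; Vance 0.5417.
Pro-rata amounts: Chaudhri 159,728.02; Andrade 181,707.40; Vance 403,514.58.
After rounding ($1): Chaudhri $159,728; Andrade $181,707; Vance $403,515. Sum = $744,950.
No rounding difference to absorb.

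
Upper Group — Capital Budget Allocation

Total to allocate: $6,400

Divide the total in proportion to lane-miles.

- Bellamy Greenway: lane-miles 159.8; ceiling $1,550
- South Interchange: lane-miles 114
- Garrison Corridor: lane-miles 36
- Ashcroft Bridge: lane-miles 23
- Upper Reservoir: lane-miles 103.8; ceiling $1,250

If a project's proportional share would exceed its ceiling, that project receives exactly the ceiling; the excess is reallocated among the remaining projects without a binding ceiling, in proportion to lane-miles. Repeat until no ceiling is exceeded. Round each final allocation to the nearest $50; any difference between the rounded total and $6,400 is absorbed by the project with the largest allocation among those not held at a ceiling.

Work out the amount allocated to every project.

Bellamy Greenway: $1,550 | South Interchange: $2,350 | Garrison Corridor: $750 | Ashcroft Bridge: $500 | Upper Reservoir: $1,250

Sum of lane-miles: 436.6.
Proportional shares (ignoring caps): Bellamy Greenway 2,342.46; South Interchange 1,671.09; Garrison Corridor 527.71; Ashcroft Bridge 337.15; Upper Reservoir 1,521.58.
Capped: Bellamy Greenway ($1,550), Upper Reservoir ($1,250); balance $3,600 reallocated over remaining lane-miles 173.
Redistributed shares: South Interchange 2,372.25 → $2,350; Garrison Corridor 749.13 → $750; Ashcroft Bridge 478.61 → $500.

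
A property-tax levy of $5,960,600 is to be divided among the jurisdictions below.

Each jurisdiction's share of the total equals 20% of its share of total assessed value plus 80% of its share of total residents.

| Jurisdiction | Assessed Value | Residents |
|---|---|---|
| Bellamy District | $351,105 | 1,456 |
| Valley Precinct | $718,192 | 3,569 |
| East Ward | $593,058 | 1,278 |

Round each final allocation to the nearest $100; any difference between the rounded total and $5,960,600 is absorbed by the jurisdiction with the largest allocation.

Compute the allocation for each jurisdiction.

Bellamy District: $1,353,300 | Valley Precinct: $3,215,100 | East Ward: $1,392,200

Totals — assessed value 1,662,355, residents 6,303.
Combined weights (20% assessed value + 80% residents): Bellamy District 0.2270; Valley Precinct 0.5394; East Ward 0.2336.
Proportional shares: Bellamy District 1,353,311.12; Valley Precinct 3,215,131.03; East Ward 1,392,157.85.
Rounded to nearest $100: Bellamy District $1,353,300; Valley Precinct $3,215,100; East Ward $1,392,200. Sum = $5,960,600.
Rounded total matches; no reconciliation needed.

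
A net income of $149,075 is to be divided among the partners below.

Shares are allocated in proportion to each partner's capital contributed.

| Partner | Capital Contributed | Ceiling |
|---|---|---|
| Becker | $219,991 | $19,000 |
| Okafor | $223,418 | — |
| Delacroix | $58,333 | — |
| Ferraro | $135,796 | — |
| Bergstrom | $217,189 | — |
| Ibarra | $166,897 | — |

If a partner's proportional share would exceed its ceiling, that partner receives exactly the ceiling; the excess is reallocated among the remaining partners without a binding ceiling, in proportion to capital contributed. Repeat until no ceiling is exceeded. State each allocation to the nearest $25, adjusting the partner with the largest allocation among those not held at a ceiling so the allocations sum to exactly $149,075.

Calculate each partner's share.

Becker: $19,000 | Okafor: $36,250 | Delacroix: $9,475 | Ferraro: $22,025 | Bergstrom: $35,250 | Ibarra: $27,075

Combined capital contributed = 1,021,624.
Proportional shares (ignoring caps): Becker 32,101.01; Okafor 32,601.07; Delacroix 8,511.93; Ferraro 19,815.30; Bergstrom 31,692.14; Ibarra 24,353.55.
Cap binds for Becker ($19,000); balance $130,075 reallocated over remaining capital contributed 801,633.
Shares after redistribution: Okafor 36,252.37 → $36,250; Delacroix 9,465.26 → $9,475; Ferraro 22,034.60 → $22,025; Bergstrom 35,241.64 → $35,250; Ibarra 27,081.13 → $27,075.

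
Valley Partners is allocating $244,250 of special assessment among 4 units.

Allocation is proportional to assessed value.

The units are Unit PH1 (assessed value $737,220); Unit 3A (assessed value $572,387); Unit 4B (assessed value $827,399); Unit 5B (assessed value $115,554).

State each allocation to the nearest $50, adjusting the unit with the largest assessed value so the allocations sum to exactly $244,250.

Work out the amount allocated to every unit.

Unit PH1: $79,950; Unit 3A: $62,050; Unit 4B: $89,700; Unit 5B: $12,550

Sum of assessed value: 737,220 + 572,387 + 827,399 + 115,554 = 2,252,560.
Raw shares: Unit PH1 79,938.37; Unit 3A 62,065.17; Unit 4B 89,716.68; Unit 5B 12,529.77.
After rounding ($50): Unit PH1 $79,950; Unit 3A $62,050; Unit 4B $89,700; Unit 5B $12,550. Sum = $244,250.
Sum already equals the total — no adjustment.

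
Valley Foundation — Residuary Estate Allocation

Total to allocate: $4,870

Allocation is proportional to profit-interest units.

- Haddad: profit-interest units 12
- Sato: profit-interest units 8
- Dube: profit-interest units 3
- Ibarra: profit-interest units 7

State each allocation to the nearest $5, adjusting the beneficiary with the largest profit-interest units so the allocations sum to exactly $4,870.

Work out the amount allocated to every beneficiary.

Haddad: $1,950 · Sato: $1,300 · Dube: $485 · Ibarra: $1,135

Total profit-interest units = 12 + 8 + 3 + 7 = 30.
Raw shares: Haddad 1,948.00; Sato 1,298.67; Dube 487.00; Ibarra 1,136.33.
After rounding ($5): Haddad $1,950; Sato $1,300; Dube $485; Ibarra $1,135. Sum = $4,870.
No rounding difference to absorb.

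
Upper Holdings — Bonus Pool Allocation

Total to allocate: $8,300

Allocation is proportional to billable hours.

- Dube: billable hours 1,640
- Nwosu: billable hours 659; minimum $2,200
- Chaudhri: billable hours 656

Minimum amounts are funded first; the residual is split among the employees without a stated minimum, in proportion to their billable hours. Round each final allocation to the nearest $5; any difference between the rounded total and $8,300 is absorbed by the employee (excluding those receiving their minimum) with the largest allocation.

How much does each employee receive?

Dube: $4,355 | Nwosu: $2,200 | Chaudhri: $1,745

Minimums first: Nwosu $2,200. Remaining pool $6,100.
Remaining pool split over remaining billable hours 2,296: Dube 4,357.14 → $4,355; Chaudhri 1,742.86 → $1,745.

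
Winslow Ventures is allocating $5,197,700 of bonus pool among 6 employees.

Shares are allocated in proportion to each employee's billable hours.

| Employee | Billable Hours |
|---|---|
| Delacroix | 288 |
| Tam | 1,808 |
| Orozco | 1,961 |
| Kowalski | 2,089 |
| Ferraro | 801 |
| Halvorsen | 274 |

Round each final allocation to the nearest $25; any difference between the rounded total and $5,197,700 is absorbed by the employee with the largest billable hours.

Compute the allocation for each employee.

Delacroix: $207,300 · Tam: $1,301,400 · Orozco: $1,411,525 · Kowalski: $1,503,700 · Ferraro: $576,550 · Halvorsen: $197,225

Billable hours total: 7,221.
Raw shares: Delacroix 288/7,221 × $5,197,700 = 207,303.37; Tam 1,808/7,221 × $5,197,700 = 1,301,404.46; Orozco 1,961/7,221 × $5,197,700 = 1,411,534.37; Kowalski 2,089/7,221 × $5,197,700 = 1,503,669.20; Ferraro 801/7,221 × $5,197,700 = 576,562.48; Halvorsen 274/7,221 × $5,197,700 = 197,226.12.
At nearest $25: Delacroix $207,300; Tam $1,301,400; Orozco $1,411,525; Kowalski $1,503,675; Ferraro $576,550; Halvorsen $197,225. Sum = $5,197,675.
Difference $5,197,700 − $5,197,675 = +$25 applied to largest billable hours (Kowalski): Kowalski becomes $1,503,700.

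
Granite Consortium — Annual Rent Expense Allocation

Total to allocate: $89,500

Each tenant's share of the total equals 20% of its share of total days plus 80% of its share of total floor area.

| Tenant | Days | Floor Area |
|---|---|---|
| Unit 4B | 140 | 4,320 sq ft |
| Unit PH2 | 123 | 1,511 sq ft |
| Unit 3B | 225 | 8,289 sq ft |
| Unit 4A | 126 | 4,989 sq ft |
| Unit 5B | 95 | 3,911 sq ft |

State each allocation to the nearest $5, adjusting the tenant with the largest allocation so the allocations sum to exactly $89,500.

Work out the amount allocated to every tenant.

Unit 4B: $16,970; Unit PH2: $7,805; Unit 3B: $31,460; Unit 4A: $18,700; Unit 5B: $14,565

Days total 709; floor area total 23,020.
Combined weights (20% days + 80% floor area): Unit 4B 0.1896; Unit PH2 0.0872; Unit 3B 0.3515; Unit 4A 0.2089; Unit 5B 0.1627.
Pro-rata amounts: Unit 4B 16,971.22; Unit PH2 7,805.08; Unit 3B 31,462.13; Unit 4A 18,698.58; Unit 5B 14,562.98.
At nearest $5: Unit 4B $16,970; Unit PH2 $7,805; Unit 3B $31,460; Unit 4A $18,700; Unit 5B $14,565. Sum = $89,500.
No rounding difference to absorb.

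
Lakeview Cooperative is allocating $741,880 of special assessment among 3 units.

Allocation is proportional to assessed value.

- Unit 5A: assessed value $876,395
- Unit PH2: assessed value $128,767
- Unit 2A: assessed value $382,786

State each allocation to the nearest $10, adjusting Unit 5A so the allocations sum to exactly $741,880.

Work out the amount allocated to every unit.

Combined assessed value = 1,387,948.
Pro-rata amounts: Unit 5A 876,395/1,387,948 × $741,880 = 468,446.89; Unit PH2 128,767/1,387,948 × $741,880 = 68,827.98; Unit 2A 382,786/1,387,948 × $741,880 = 204,605.13.
At nearest $10: Unit 5A $468,450; Unit PH2 $68,830; Unit 2A $204,610. Sum = $741,890.
Difference $741,880 − $741,890 = −$10 applied to Unit 5A: Unit 5A becomes $468,440.

Unit 5A: $468,440; Unit PH2: $68,830; Unit 2A: $204,610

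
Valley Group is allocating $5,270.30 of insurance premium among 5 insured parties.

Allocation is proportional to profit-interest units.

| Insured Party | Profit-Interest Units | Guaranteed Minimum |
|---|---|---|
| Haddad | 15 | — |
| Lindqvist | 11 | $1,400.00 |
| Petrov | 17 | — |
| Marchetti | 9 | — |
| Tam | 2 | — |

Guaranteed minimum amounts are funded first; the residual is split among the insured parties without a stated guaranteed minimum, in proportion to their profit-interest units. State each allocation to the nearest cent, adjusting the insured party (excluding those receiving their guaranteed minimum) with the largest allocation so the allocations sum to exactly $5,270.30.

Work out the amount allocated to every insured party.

Minimums first: Lindqvist $1,400.00. Residual $3,870.30.
Residual split over remaining profit-interest units 43: Haddad 1,350.1047 → $1,350.10; Petrov 1,530.1186 → $1,530.12; Marchetti 810.0628 → $810.06; Tam 180.0140 → $180.01.
Rounding difference +$0.01 applied to Petrov → $1,530.13.

Haddad: $1,350.10; Lindqvist: $1,400.00; Petrov: $1,530.13; Marchetti: $810.06; Tam: $180.01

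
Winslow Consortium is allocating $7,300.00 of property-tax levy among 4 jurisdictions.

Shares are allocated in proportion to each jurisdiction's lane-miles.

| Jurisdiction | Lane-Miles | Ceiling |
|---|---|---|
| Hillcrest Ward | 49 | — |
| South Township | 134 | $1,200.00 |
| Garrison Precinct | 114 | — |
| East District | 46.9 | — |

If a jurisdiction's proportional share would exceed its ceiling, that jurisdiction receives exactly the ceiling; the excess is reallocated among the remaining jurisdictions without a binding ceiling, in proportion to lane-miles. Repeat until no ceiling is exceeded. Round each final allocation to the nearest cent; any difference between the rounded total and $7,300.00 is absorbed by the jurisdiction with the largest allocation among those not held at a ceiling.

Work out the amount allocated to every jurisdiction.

Combined lane-miles = 343.9.
Proportional shares (ignoring caps): Hillcrest Ward 1,040.1279; South Township 2,844.4315; Garrison Precinct 2,419.8895; East District 995.5510.
Cap binds for South Township ($1,200.00); balance $6,100.00 reallocated over remaining lane-miles 209.9.
Redistributed shares: Hillcrest Ward 1,424.0114 → $1,424.01; Garrison Precinct 3,313.0062 → $3,313.01; East District 1,362.9824 → $1,362.98.

Hillcrest Ward: $1,424.01 | South Township: $1,200.00 | Garrison Precinct: $3,313.01 | East District: $1,362.98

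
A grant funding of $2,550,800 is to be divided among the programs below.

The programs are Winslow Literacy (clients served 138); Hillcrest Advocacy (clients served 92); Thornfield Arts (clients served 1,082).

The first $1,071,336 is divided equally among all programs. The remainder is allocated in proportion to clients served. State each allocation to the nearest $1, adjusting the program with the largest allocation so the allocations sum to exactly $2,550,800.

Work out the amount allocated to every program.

$1,071,336 shared equally gives $357,112 per program.
Remainder $1,479,464 by clients served (total 1,312): Winslow Literacy 155,614.35 → $155,614; Hillcrest Advocacy 103,742.90 → $103,743; Thornfield Arts 1,220,106.74 → $1,220,107.
Totals: Winslow Literacy $357,112 + $155,614 = $512,726; Hillcrest Advocacy $357,112 + $103,743 = $460,855; Thornfield Arts $357,112 + $1,220,107 = $1,577,219.

Winslow Literacy: $512,726; Hillcrest Advocacy: $460,855; Thornfield Arts: $1,577,219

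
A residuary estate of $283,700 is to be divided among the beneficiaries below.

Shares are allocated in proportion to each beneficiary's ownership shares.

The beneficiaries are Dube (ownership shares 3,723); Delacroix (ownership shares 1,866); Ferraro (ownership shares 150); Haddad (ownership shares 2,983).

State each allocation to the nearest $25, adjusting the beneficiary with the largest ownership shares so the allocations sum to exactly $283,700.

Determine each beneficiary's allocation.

Total ownership shares = 3,723 + 1,866 + 150 + 2,983 = 8,722.
Proportional shares: Dube 121,097.81; Delacroix 60,695.28; Ferraro 4,879.04; Haddad 97,027.87.
At nearest $25: Dube $121,100; Delacroix $60,700; Ferraro $4,875; Haddad $97,025. Sum = $283,700.
Sum already equals the total — no adjustment.

Dube: $121,100 | Delacroix: $60,700 | Ferraro: $4,875 | Haddad: $97,025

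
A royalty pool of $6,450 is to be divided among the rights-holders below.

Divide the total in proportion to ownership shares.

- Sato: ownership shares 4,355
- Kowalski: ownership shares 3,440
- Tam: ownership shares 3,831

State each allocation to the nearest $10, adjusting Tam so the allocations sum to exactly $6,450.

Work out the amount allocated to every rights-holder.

Sato: $2,420 | Kowalski: $1,910 | Tam: $2,120

Combined ownership shares = 11,626.
Pro-rata amounts: Sato 4,355/11,626 × $6,450 = 2,416.11; Kowalski 3,440/11,626 × $6,450 = 1,908.48; Tam 3,831/11,626 × $6,450 = 2,125.40.
Rounded to nearest $10: Sato $2,420; Kowalski $1,910; Tam $2,130. Sum = $6,460.
Difference $6,450 − $6,460 = −$10 applied to Tam: Tam becomes $2,120.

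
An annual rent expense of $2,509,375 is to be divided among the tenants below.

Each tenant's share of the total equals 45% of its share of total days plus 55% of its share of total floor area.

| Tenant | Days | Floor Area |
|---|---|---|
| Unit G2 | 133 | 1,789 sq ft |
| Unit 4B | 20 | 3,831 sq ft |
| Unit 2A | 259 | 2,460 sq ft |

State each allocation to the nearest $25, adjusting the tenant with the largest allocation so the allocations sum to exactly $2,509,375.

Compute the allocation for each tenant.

Totals — days 412, floor area 8,080.
Combined weights (45% days + 55% floor area): Unit G2 0.2670; Unit 4B 0.2826; Unit 2A 0.4503.
Proportional shares: Unit G2 670,110.98; Unit 4B 709,194.98; Unit 2A 1,130,069.04.
Rounded to nearest $25: Unit G2 $670,100; Unit 4B $709,200; Unit 2A $1,130,075. Sum = $2,509,375.
No rounding difference to absorb.

Unit G2: $670,100; Unit 4B: $709,200; Unit 2A: $1,130,075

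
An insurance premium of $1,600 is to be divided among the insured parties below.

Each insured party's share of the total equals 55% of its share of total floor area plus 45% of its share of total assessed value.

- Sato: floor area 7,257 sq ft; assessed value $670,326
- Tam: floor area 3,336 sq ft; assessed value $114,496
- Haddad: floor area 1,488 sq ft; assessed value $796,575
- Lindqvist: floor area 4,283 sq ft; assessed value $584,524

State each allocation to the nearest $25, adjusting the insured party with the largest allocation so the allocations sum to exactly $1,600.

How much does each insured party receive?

Floor area total 16,364; assessed value total 2,165,921.
Combined weights (55% floor area + 45% assessed value): Sato 0.3832; Tam 0.1359; Haddad 0.2155; Lindqvist 0.2654.
Proportional shares: Sato 613.09; Tam 217.46; Haddad 344.82; Lindqvist 424.63.
At nearest $25: Sato $625; Tam $225; Haddad $350; Lindqvist $425. Sum = $1,625.
Difference $1,600 − $1,625 = −$25 applied to largest allocation (Sato): Sato becomes $600.

Sato: $600 · Tam: $225 · Haddad: $350 · Lindqvist: $425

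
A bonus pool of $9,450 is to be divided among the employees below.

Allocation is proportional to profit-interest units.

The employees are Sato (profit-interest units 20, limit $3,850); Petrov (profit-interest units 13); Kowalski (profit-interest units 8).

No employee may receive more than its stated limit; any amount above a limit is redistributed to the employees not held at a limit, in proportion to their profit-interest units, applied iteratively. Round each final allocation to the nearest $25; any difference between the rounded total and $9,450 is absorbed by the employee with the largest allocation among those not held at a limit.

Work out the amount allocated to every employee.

Sato: $3,850; Petrov: $3,475; Kowalski: $2,125

Combined profit-interest units = 41.
Unconstrained shares: Sato 4,609.76; Petrov 2,996.34; Kowalski 1,843.90.
Cap binds for Sato ($3,850); remaining pool $5,600 reallocated over remaining profit-interest units 21.
Shares after redistribution: Petrov 3,466.67 → $3,475; Kowalski 2,133.33 → $2,125.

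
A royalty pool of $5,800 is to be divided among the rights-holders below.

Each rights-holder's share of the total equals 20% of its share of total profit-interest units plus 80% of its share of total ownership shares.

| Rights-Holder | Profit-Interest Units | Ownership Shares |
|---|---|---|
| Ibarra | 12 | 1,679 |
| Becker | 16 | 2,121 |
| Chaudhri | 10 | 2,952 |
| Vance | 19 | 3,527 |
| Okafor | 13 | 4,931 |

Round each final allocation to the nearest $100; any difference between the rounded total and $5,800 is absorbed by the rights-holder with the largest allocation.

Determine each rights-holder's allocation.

Ibarra: $700 · Becker: $900 · Chaudhri: $1,100 · Vance: $1,400 · Okafor: $1,700

Profit-interest units total 70; ownership shares total 15,210.
Blended shares (20% profit-interest units + 80% ownership shares): Ibarra 0.1226; Becker 0.1573; Chaudhri 0.1838; Vance 0.2398; Okafor 0.2965.
Proportional shares: Ibarra 711.06; Becker 912.18; Chaudhri 1,066.26; Vance 1,390.81; Okafor 1,719.69.
Rounded to nearest $100: Ibarra $700; Becker $900; Chaudhri $1,100; Vance $1,400; Okafor $1,700. Sum = $5,800.
Sum already equals the total — no adjustment.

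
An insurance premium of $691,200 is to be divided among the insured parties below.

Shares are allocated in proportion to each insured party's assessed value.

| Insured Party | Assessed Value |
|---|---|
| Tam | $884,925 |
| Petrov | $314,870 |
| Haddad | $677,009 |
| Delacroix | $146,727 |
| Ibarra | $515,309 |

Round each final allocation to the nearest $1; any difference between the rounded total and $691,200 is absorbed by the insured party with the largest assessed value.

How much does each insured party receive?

Sum of assessed value: 2,538,840.
Raw shares: Tam 884,925/2,538,840 × $691,200 = 240,921.11; Petrov 314,870/2,538,840 × $691,200 = 85,723.46; Haddad 677,009/2,538,840 × $691,200 = 184,315.92; Delacroix 146,727/2,538,840 × $691,200 = 39,946.47; Ibarra 515,309/2,538,840 × $691,200 = 140,293.04.
After rounding ($1): Tam $240,921; Petrov $85,723; Haddad $184,316; Delacroix $39,946; Ibarra $140,293. Sum = $691,199.
Difference $691,200 − $691,199 = +$1 applied to largest assessed value (Tam): Tam becomes $240,922.

Tam: $240,922 | Petrov: $85,723 | Haddad: $184,316 | Delacroix: $39,946 | Ibarra: $140,293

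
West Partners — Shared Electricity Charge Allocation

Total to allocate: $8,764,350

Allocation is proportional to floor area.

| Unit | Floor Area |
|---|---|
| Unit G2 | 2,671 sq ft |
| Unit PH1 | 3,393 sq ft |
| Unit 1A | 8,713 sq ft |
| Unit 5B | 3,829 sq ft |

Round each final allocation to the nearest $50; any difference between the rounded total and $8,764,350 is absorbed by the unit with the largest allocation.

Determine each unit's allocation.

Floor area total: 18,606.
Proportional shares: Unit G2 2,671/18,606 × $8,764,350 = 1,258,173.65; Unit PH1 3,393/18,606 × $8,764,350 = 1,598,271.50; Unit 1A 8,713/18,606 × $8,764,350 = 4,104,255.70; Unit 5B 3,829/18,606 × $8,764,350 = 1,803,649.15.
After rounding ($50): Unit G2 $1,258,150; Unit PH1 $1,598,250; Unit 1A $4,104,250; Unit 5B $1,803,650. Sum = $8,764,300.
Difference $8,764,350 − $8,764,300 = +$50 applied to largest allocation (Unit 1A): Unit 1A becomes $4,104,300.

Unit G2: $1,258,150; Unit PH1: $1,598,250; Unit 1A: $4,104,300; Unit 5B: $1,803,650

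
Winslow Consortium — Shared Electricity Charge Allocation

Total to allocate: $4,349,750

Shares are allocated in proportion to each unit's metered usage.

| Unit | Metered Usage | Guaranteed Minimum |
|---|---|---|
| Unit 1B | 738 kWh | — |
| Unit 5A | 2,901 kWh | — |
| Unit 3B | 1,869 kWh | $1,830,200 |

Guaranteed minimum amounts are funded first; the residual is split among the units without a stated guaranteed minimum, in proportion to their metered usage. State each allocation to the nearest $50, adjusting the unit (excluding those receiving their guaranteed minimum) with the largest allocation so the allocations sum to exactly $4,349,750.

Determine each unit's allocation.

Unit 1B: $510,950; Unit 5A: $2,008,600; Unit 3B: $1,830,200

Minimums first: Unit 3B $1,830,200. Balance $2,519,550.
Balance split over remaining metered usage 3,639: Unit 1B 510,972.22 → $510,950; Unit 5A 2,008,577.78 → $2,008,600.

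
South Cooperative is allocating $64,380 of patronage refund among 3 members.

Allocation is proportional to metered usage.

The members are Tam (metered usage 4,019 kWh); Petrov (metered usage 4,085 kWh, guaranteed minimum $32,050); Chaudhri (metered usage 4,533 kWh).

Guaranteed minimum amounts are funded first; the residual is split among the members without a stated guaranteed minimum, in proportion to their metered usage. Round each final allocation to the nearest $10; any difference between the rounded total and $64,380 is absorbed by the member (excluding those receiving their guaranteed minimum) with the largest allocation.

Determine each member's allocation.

Tam: $15,190; Petrov: $32,050; Chaudhri: $17,140

Minimums first: Petrov $32,050. Remaining pool $32,330.
Remaining pool split over remaining metered usage 8,552: Tam 15,193.44 → $15,190; Chaudhri 17,136.56 → $17,140.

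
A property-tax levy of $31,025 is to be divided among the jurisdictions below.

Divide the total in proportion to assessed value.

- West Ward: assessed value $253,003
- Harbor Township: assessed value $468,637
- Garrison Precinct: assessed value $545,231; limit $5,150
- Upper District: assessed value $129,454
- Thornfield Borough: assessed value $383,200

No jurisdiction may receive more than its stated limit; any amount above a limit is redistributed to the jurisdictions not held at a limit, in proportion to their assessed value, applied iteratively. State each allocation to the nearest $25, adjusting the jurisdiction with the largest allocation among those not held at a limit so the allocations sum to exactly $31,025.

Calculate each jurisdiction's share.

Sum of assessed value: 1,779,525.
Unconstrained shares: West Ward 4,410.96; Harbor Township 8,170.42; Garrison Precinct 9,505.79; Upper District 2,256.96; Thornfield Borough 6,680.87.
Cap binds for Garrison Precinct ($5,150); remaining pool $25,875 reallocated over remaining assessed value 1,234,294.
Remaining shares: West Ward 5,303.80 → $5,300; Harbor Township 9,824.23 → $9,825; Upper District 2,713.80 → $2,725; Thornfield Borough 8,033.18 → $8,025.

West Ward: $5,300 | Harbor Township: $9,825 | Garrison Precinct: $5,150 | Upper District: $2,725 | Thornfield Borough: $8,025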